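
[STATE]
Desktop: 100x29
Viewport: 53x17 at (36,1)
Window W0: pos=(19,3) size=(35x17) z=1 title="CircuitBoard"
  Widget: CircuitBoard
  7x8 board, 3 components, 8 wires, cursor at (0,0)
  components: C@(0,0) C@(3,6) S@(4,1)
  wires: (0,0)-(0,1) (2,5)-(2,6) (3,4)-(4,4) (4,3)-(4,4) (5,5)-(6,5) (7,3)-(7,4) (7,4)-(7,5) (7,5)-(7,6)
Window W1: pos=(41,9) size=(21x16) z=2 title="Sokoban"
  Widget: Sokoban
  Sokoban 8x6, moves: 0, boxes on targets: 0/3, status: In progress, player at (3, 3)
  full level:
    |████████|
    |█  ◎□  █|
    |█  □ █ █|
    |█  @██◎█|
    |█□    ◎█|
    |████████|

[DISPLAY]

                                                     
                                                     
━━━━━━━━━━━━━━━━━┓                                   
                 ┃                                   
─────────────────┨                                   
                 ┃                                   
                 ┃                                   
                 ┃                                   
     ┏━━━━━━━━━━━━━━━━━━━┓                           
     ┃ Sokoban           ┃                           
     ┠───────────────────┨                           
     ┃████████           ┃                           
    ·┃█  ◎□  █           ┃                           
    │┃█  □ █ █           ┃                           
· ─ ·┃█  @██◎█           ┃                           
     ┃█□    ◎█           ┃                           
     ┃████████           ┃                           


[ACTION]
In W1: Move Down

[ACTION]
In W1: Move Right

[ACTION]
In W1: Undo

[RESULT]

                                                     
                                                     
━━━━━━━━━━━━━━━━━┓                                   
                 ┃                                   
─────────────────┨                                   
                 ┃                                   
                 ┃                                   
                 ┃                                   
     ┏━━━━━━━━━━━━━━━━━━━┓                           
     ┃ Sokoban           ┃                           
     ┠───────────────────┨                           
     ┃████████           ┃                           
    ·┃█  ◎□  █           ┃                           
    │┃█  □ █ █           ┃                           
· ─ ·┃█   ██◎█           ┃                           
     ┃█□ @  ◎█           ┃                           
     ┃████████           ┃                           


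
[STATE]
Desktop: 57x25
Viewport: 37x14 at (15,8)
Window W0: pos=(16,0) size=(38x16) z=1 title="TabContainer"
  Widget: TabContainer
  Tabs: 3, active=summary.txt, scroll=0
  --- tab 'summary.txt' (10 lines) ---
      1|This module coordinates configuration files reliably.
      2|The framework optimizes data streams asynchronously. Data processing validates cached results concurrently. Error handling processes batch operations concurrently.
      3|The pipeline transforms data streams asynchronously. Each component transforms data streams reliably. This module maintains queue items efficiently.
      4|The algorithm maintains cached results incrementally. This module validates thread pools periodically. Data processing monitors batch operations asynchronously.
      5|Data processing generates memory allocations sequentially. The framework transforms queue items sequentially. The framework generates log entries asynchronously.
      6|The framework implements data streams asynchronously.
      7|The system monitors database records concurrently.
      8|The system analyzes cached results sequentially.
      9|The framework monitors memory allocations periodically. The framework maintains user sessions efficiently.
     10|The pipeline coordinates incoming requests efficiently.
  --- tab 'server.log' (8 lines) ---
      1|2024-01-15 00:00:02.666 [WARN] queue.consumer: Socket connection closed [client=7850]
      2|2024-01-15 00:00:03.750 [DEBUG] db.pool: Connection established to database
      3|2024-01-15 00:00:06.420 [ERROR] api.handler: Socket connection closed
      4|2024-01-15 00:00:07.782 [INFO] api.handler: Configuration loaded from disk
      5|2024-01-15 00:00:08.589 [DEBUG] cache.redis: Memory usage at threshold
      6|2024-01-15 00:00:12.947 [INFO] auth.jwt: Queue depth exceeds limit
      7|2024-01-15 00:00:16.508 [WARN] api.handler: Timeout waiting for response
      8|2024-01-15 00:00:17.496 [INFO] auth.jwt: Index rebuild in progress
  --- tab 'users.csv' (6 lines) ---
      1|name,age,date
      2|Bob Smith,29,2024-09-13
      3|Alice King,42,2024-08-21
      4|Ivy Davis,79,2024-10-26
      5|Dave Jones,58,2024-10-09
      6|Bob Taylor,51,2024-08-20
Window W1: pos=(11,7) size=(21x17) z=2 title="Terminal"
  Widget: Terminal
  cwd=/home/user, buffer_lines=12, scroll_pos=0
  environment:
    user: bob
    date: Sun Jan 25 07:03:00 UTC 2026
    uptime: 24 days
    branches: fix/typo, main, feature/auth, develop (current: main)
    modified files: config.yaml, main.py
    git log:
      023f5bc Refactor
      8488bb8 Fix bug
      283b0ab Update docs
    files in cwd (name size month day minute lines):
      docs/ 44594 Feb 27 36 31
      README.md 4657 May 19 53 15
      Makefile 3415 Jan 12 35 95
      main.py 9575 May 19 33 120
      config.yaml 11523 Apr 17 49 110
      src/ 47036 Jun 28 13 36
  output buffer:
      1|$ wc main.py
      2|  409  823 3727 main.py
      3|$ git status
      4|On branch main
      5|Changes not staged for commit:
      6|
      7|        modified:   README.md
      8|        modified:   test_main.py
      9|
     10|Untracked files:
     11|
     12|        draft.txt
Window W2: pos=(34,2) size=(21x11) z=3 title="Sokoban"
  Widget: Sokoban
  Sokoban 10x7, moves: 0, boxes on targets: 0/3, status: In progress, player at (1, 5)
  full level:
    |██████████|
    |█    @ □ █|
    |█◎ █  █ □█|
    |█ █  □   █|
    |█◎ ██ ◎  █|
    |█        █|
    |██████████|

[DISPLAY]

rminal          ┃ai┃█ █  □   █       
────────────────┨ g┃█◎ ██ ◎  █       
c main.py       ┃mp┃█        █       
09  823 3727 mai┃to┃██████████       
it status       ┃yz┗━━━━━━━━━━━━━━━━━
branch main     ┃onitors memory alloc
nges not staged ┃ordinates incoming r
                ┃━━━━━━━━━━━━━━━━━━━━
     modified:  ┃                    
     modified:  ┃                    
                ┃                    
racked files:   ┃                    
                ┃                    
     draft.txt  ┃                    


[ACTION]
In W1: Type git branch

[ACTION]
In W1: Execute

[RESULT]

rminal          ┃ai┃█ █  □   █       
────────────────┨ g┃█◎ ██ ◎  █       
                ┃mp┃█        █       
     modified:  ┃to┃██████████       
     modified:  ┃yz┗━━━━━━━━━━━━━━━━━
                ┃onitors memory alloc
racked files:   ┃ordinates incoming r
                ┃━━━━━━━━━━━━━━━━━━━━
     draft.txt  ┃                    
it branch       ┃                    
ix/typo         ┃                    
ain             ┃                    
eature/auth     ┃                    
evelop          ┃                    


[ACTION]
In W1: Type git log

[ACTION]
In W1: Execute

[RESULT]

rminal          ┃ai┃█ █  □   █       
────────────────┨ g┃█◎ ██ ◎  █       
racked files:   ┃mp┃█        █       
                ┃to┃██████████       
     draft.txt  ┃yz┗━━━━━━━━━━━━━━━━━
it branch       ┃onitors memory alloc
ix/typo         ┃ordinates incoming r
ain             ┃━━━━━━━━━━━━━━━━━━━━
eature/auth     ┃                    
evelop          ┃                    
it log          ┃                    
f5bc Refactor   ┃                    
8bb8 Fix bug    ┃                    
b0ab Update docs┃                    


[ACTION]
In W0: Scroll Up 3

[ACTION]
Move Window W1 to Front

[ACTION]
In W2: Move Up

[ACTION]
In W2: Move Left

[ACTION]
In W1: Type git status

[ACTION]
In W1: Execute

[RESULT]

rminal          ┃ai┃█ █  □   █       
────────────────┨ g┃█◎ ██ ◎  █       
eature/auth     ┃mp┃█        █       
evelop          ┃to┃██████████       
it log          ┃yz┗━━━━━━━━━━━━━━━━━
f5bc Refactor   ┃onitors memory alloc
8bb8 Fix bug    ┃ordinates incoming r
b0ab Update docs┃━━━━━━━━━━━━━━━━━━━━
it status       ┃                    
branch main     ┃                    
nges not staged ┃                    
                ┃                    
     modified:  ┃                    
     modified:  ┃                    


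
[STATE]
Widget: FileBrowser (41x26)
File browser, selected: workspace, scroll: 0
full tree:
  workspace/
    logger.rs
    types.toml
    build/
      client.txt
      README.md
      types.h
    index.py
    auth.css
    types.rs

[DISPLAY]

> [-] workspace/                         
    logger.rs                            
    types.toml                           
    [+] build/                           
    index.py                             
    auth.css                             
    types.rs                             
                                         
                                         
                                         
                                         
                                         
                                         
                                         
                                         
                                         
                                         
                                         
                                         
                                         
                                         
                                         
                                         
                                         
                                         
                                         


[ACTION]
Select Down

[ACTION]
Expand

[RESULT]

  [-] workspace/                         
  > logger.rs                            
    types.toml                           
    [+] build/                           
    index.py                             
    auth.css                             
    types.rs                             
                                         
                                         
                                         
                                         
                                         
                                         
                                         
                                         
                                         
                                         
                                         
                                         
                                         
                                         
                                         
                                         
                                         
                                         
                                         


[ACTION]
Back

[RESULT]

> [+] workspace/                         
                                         
                                         
                                         
                                         
                                         
                                         
                                         
                                         
                                         
                                         
                                         
                                         
                                         
                                         
                                         
                                         
                                         
                                         
                                         
                                         
                                         
                                         
                                         
                                         
                                         


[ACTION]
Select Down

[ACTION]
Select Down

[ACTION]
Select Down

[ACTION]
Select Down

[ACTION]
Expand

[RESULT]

> [-] workspace/                         
    logger.rs                            
    types.toml                           
    [+] build/                           
    index.py                             
    auth.css                             
    types.rs                             
                                         
                                         
                                         
                                         
                                         
                                         
                                         
                                         
                                         
                                         
                                         
                                         
                                         
                                         
                                         
                                         
                                         
                                         
                                         


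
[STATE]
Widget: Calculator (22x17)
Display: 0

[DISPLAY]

                     0
┌───┬───┬───┬───┐     
│ 7 │ 8 │ 9 │ ÷ │     
├───┼───┼───┼───┤     
│ 4 │ 5 │ 6 │ × │     
├───┼───┼───┼───┤     
│ 1 │ 2 │ 3 │ - │     
├───┼───┼───┼───┤     
│ 0 │ . │ = │ + │     
├───┼───┼───┼───┤     
│ C │ MC│ MR│ M+│     
└───┴───┴───┴───┘     
                      
                      
                      
                      
                      


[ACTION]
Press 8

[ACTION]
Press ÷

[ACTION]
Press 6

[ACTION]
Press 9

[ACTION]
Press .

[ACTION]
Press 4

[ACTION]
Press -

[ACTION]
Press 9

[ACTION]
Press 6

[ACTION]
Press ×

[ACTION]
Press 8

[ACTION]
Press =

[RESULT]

          -767.0778098
┌───┬───┬───┬───┐     
│ 7 │ 8 │ 9 │ ÷ │     
├───┼───┼───┼───┤     
│ 4 │ 5 │ 6 │ × │     
├───┼───┼───┼───┤     
│ 1 │ 2 │ 3 │ - │     
├───┼───┼───┼───┤     
│ 0 │ . │ = │ + │     
├───┼───┼───┼───┤     
│ C │ MC│ MR│ M+│     
└───┴───┴───┴───┘     
                      
                      
                      
                      
                      


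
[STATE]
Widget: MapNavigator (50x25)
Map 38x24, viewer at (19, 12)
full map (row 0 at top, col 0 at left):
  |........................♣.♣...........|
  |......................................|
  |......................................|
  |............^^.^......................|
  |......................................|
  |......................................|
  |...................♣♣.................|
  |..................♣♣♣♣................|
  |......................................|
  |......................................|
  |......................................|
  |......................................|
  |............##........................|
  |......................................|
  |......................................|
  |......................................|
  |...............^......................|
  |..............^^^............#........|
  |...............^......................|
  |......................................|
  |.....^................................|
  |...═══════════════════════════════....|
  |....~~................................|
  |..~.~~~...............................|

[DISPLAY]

      ........................♣.♣...........      
      ......................................      
      ......................................      
      ............^^.^......................      
      ......................................      
      ......................................      
      ...................♣♣.................      
      ..................♣♣♣♣................      
      ......................................      
      ......................................      
      ......................................      
      ......................................      
      ............##.....@..................      
      ......................................      
      ......................................      
      ......................................      
      ...............^......................      
      ..............^^^............#........      
      ...............^......................      
      ......................................      
      .....^................................      
      ...═══════════════════════════════....      
      ....~~................................      
      ..~.~~~...............................      
                                                  


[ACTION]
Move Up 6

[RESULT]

                                                  
                                                  
                                                  
                                                  
                                                  
                                                  
      ........................♣.♣...........      
      ......................................      
      ......................................      
      ............^^.^......................      
      ......................................      
      ......................................      
      ...................@♣.................      
      ..................♣♣♣♣................      
      ......................................      
      ......................................      
      ......................................      
      ......................................      
      ............##........................      
      ......................................      
      ......................................      
      ......................................      
      ...............^......................      
      ..............^^^............#........      
      ...............^......................      


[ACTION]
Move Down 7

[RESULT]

      ......................................      
      ......................................      
      ............^^.^......................      
      ......................................      
      ......................................      
      ...................♣♣.................      
      ..................♣♣♣♣................      
      ......................................      
      ......................................      
      ......................................      
      ......................................      
      ............##........................      
      ...................@..................      
      ......................................      
      ......................................      
      ...............^......................      
      ..............^^^............#........      
      ...............^......................      
      ......................................      
      .....^................................      
      ...═══════════════════════════════....      
      ....~~................................      
      ..~.~~~...............................      
                                                  
                                                  


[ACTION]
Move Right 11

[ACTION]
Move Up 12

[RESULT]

                                                  
                                                  
                                                  
                                                  
                                                  
                                                  
                                                  
                                                  
                                                  
                                                  
                                                  
...................♣.♣...........                 
.........................@.......                 
.................................                 
.......^^.^......................                 
.................................                 
.................................                 
..............♣♣.................                 
.............♣♣♣♣................                 
.................................                 
.................................                 
.................................                 
.................................                 
.......##........................                 
.................................                 


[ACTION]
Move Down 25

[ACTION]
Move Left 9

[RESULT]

    ......................................        
    ............##........................        
    ......................................        
    ......................................        
    ......................................        
    ...............^......................        
    ..............^^^............#........        
    ...............^......................        
    ......................................        
    .....^................................        
    ...═══════════════════════════════....        
    ....~~................................        
    ..~.~~~..............@................        
                                                  
                                                  
                                                  
                                                  
                                                  
                                                  
                                                  
                                                  
                                                  
                                                  
                                                  
                                                  


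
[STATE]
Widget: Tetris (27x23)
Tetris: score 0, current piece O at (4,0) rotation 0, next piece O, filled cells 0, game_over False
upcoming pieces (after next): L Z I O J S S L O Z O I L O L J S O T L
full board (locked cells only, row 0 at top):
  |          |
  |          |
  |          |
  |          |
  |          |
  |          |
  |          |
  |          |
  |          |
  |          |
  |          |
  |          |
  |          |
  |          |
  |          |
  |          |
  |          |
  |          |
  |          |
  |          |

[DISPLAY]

    ▓▓    │Next:           
    ▓▓    │▓▓              
          │▓▓              
          │                
          │                
          │                
          │Score:          
          │0               
          │                
          │                
          │                
          │                
          │                
          │                
          │                
          │                
          │                
          │                
          │                
          │                
          │                
          │                
          │                


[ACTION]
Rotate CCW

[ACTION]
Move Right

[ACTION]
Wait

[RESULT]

          │Next:           
     ▓▓   │▓▓              
     ▓▓   │▓▓              
          │                
          │                
          │                
          │Score:          
          │0               
          │                
          │                
          │                
          │                
          │                
          │                
          │                
          │                
          │                
          │                
          │                
          │                
          │                
          │                
          │                


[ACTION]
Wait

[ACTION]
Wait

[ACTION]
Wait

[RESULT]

          │Next:           
          │▓▓              
          │▓▓              
          │                
     ▓▓   │                
     ▓▓   │                
          │Score:          
          │0               
          │                
          │                
          │                
          │                
          │                
          │                
          │                
          │                
          │                
          │                
          │                
          │                
          │                
          │                
          │                


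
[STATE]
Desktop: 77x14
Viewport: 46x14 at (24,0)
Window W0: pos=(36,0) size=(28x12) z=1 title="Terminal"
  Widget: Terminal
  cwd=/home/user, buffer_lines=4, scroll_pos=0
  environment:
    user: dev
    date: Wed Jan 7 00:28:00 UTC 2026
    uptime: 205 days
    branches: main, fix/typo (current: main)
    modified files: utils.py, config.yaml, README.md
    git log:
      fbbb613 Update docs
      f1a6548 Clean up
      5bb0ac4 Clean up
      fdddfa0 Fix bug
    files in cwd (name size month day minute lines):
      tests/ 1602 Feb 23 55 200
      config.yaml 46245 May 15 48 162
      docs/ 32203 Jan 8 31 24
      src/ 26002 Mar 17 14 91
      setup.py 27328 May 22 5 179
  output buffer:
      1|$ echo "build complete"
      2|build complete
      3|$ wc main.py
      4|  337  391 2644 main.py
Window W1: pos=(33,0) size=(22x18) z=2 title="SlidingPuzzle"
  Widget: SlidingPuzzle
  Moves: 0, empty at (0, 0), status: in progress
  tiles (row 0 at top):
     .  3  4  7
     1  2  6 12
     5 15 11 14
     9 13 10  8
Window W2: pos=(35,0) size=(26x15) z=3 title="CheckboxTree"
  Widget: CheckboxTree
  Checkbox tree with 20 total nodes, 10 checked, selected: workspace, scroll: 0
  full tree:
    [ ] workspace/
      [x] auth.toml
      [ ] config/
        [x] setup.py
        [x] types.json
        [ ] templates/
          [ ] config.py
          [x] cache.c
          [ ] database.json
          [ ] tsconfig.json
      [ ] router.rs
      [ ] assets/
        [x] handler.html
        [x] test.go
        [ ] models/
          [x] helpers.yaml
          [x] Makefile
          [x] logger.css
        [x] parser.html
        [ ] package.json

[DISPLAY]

         ┏━┏━━━━━━━━━━━━━━━━━━━━━━━━┓━━┓      
         ┃ ┃ CheckboxTree           ┃  ┃      
         ┠─┠────────────────────────┨──┨      
         ┃┌┃>[-] workspace/         ┃  ┃      
         ┃│┃   [x] auth.toml        ┃  ┃      
         ┃├┃   [-] config/          ┃  ┃      
         ┃│┃     [x] setup.py       ┃  ┃      
         ┃├┃     [x] types.json     ┃  ┃      
         ┃│┃     [-] templates/     ┃  ┃      
         ┃├┃       [ ] config.py    ┃  ┃      
         ┃│┃       [x] cache.c      ┃  ┃      
         ┃└┃       [ ] database.json┃━━┛      
         ┃M┃       [ ] tsconfig.json┃         
         ┃ ┃   [ ] router.rs        ┃         


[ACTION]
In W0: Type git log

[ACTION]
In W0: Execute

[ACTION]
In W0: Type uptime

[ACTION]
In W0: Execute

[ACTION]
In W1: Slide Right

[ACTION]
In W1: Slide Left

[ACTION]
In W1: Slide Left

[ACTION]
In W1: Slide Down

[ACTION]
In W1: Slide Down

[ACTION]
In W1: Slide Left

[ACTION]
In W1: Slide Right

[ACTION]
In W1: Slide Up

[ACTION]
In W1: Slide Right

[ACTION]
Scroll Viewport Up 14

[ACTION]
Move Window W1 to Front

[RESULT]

         ┏━━━━━━━━━━━━━━━━━━━━┓━━━━━┓━━┓      
         ┃ SlidingPuzzle      ┃     ┃  ┃      
         ┠────────────────────┨─────┨──┨      
         ┃┌────┬────┬────┬────┃     ┃  ┃      
         ┃│  3 │  4 │  6 │  7 ┃     ┃  ┃      
         ┃├────┼────┼────┼────┃     ┃  ┃      
         ┃│  1 │    │  2 │ 12 ┃     ┃  ┃      
         ┃├────┼────┼────┼────┃     ┃  ┃      
         ┃│  5 │ 15 │ 11 │ 14 ┃     ┃  ┃      
         ┃├────┼────┼────┼────┃y    ┃  ┃      
         ┃│  9 │ 13 │ 10 │  8 ┃     ┃  ┃      
         ┃└────┴────┴────┴────┃.json┃━━┛      
         ┃Moves: 6            ┃.json┃         
         ┃                    ┃     ┃         


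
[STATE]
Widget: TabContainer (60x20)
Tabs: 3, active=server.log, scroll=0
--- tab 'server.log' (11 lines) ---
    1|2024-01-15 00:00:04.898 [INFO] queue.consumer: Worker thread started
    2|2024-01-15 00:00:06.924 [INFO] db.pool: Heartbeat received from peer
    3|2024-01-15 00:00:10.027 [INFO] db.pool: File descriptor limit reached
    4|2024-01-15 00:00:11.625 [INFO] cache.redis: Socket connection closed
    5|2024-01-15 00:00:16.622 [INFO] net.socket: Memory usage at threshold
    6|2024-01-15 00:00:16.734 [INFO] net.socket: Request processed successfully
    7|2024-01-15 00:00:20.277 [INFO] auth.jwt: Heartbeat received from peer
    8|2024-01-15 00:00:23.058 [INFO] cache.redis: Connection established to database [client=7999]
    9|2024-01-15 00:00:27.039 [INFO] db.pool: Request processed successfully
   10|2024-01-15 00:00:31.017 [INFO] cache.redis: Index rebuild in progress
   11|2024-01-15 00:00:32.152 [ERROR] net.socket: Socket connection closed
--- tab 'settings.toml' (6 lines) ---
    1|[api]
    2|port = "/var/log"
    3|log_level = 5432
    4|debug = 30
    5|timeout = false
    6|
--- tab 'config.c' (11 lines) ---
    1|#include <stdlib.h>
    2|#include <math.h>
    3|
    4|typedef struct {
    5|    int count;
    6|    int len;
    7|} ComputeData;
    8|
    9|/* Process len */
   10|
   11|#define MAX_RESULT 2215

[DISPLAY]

[server.log]│ settings.toml │ config.c                      
────────────────────────────────────────────────────────────
2024-01-15 00:00:04.898 [INFO] queue.consumer: Worker thread
2024-01-15 00:00:06.924 [INFO] db.pool: Heartbeat received f
2024-01-15 00:00:10.027 [INFO] db.pool: File descriptor limi
2024-01-15 00:00:11.625 [INFO] cache.redis: Socket connectio
2024-01-15 00:00:16.622 [INFO] net.socket: Memory usage at t
2024-01-15 00:00:16.734 [INFO] net.socket: Request processed
2024-01-15 00:00:20.277 [INFO] auth.jwt: Heartbeat received 
2024-01-15 00:00:23.058 [INFO] cache.redis: Connection estab
2024-01-15 00:00:27.039 [INFO] db.pool: Request processed su
2024-01-15 00:00:31.017 [INFO] cache.redis: Index rebuild in
2024-01-15 00:00:32.152 [ERROR] net.socket: Socket connectio
                                                            
                                                            
                                                            
                                                            
                                                            
                                                            
                                                            


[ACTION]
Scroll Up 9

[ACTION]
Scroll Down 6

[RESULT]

[server.log]│ settings.toml │ config.c                      
────────────────────────────────────────────────────────────
2024-01-15 00:00:20.277 [INFO] auth.jwt: Heartbeat received 
2024-01-15 00:00:23.058 [INFO] cache.redis: Connection estab
2024-01-15 00:00:27.039 [INFO] db.pool: Request processed su
2024-01-15 00:00:31.017 [INFO] cache.redis: Index rebuild in
2024-01-15 00:00:32.152 [ERROR] net.socket: Socket connectio
                                                            
                                                            
                                                            
                                                            
                                                            
                                                            
                                                            
                                                            
                                                            
                                                            
                                                            
                                                            
                                                            


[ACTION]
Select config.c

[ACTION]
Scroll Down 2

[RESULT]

 server.log │ settings.toml │[config.c]                     
────────────────────────────────────────────────────────────
                                                            
typedef struct {                                            
    int count;                                              
    int len;                                                
} ComputeData;                                              
                                                            
/* Process len */                                           
                                                            
#define MAX_RESULT 2215                                     
                                                            
                                                            
                                                            
                                                            
                                                            
                                                            
                                                            
                                                            
                                                            


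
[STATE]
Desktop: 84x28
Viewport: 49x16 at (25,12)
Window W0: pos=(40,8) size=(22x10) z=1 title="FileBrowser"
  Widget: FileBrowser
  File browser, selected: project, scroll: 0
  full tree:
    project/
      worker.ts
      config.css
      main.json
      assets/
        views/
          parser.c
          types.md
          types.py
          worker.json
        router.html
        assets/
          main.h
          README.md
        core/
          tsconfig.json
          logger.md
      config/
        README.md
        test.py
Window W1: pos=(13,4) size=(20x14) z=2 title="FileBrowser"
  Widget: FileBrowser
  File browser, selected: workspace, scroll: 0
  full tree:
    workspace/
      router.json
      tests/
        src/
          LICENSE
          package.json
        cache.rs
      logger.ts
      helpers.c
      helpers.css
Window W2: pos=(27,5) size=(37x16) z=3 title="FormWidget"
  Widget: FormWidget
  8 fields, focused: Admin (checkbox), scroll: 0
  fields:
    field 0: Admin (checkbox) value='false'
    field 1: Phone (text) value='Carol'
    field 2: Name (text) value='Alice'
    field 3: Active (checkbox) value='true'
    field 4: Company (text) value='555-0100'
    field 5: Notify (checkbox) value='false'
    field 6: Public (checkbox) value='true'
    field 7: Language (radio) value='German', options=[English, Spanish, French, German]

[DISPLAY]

.c┃  Company:    [555-0100           ]┃          
  ┃  Notify:     [ ]                  ┃          
  ┃  Public:     [x]                  ┃          
  ┃  Language:   ( ) English  ( ) Span┃          
  ┃                                   ┃          
━━┃                                   ┃          
  ┃                                   ┃          
  ┃                                   ┃          
  ┗━━━━━━━━━━━━━━━━━━━━━━━━━━━━━━━━━━━┛          
                                                 
                                                 
                                                 
                                                 
                                                 
                                                 
                                                 


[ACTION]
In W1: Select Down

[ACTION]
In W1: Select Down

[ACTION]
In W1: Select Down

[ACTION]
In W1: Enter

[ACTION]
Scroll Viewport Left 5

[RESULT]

lpers.c┃  Company:    [555-0100           ]┃     
       ┃  Notify:     [ ]                  ┃     
       ┃  Public:     [x]                  ┃     
       ┃  Language:   ( ) English  ( ) Span┃     
       ┃                                   ┃     
━━━━━━━┃                                   ┃     
       ┃                                   ┃     
       ┃                                   ┃     
       ┗━━━━━━━━━━━━━━━━━━━━━━━━━━━━━━━━━━━┛     
                                                 
                                                 
                                                 
                                                 
                                                 
                                                 
                                                 


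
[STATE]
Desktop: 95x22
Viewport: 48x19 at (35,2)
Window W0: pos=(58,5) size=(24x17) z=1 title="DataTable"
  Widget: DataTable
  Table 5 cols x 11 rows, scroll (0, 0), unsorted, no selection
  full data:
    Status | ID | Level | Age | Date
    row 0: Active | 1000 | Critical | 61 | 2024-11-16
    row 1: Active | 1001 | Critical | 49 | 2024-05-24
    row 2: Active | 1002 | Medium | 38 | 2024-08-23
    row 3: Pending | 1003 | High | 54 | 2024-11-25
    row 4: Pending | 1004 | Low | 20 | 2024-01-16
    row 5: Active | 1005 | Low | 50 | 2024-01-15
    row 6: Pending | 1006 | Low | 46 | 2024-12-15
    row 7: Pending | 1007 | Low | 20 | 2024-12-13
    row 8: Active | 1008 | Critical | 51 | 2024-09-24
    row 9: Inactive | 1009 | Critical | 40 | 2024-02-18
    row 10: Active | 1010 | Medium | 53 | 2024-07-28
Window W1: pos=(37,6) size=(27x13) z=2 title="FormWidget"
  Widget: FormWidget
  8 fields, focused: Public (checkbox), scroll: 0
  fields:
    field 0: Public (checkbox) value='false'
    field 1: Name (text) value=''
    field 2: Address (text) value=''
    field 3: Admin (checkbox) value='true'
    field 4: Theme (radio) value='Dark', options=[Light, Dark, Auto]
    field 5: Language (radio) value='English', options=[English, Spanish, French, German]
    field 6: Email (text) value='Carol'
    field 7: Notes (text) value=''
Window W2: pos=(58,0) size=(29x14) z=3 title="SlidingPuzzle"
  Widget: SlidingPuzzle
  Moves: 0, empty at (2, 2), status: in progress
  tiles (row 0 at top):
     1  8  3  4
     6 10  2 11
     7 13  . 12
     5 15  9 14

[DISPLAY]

                       ┠────────────────────────
                       ┃┌────┬────┬────┬────┐   
                       ┃│  1 │  8 │  3 │  4 │   
                       ┃├────┼────┼────┼────┤   
  ┏━━━━━━━━━━━━━━━━━━━━┃│  6 │ 10 │  2 │ 11 │   
  ┃ FormWidget         ┃├────┼────┼────┼────┤   
  ┠────────────────────┃│  7 │ 13 │    │ 12 │   
  ┃> Public:     [ ]   ┃├────┼────┼────┼────┤   
  ┃  Name:       [     ┃│  5 │ 15 │  9 │ 14 │   
  ┃  Address:    [     ┃└────┴────┴────┴────┘   
  ┃  Admin:      [x]   ┃Moves: 0                
  ┃  Theme:      ( ) Li┗━━━━━━━━━━━━━━━━━━━━━━━━
  ┃  Language:   (●) English┃ng │1004│Low     ┃ 
  ┃  Email:      [Carol    ]┃e  │1005│Low     ┃ 
  ┃  Notes:      [         ]┃ng │1006│Low     ┃ 
  ┃                         ┃ng │1007│Low     ┃ 
  ┗━━━━━━━━━━━━━━━━━━━━━━━━━┛e  │1008│Critical┃ 
                       ┃Inactive│1009│Critical┃ 
                       ┃Active  │1010│Medium  ┃ 


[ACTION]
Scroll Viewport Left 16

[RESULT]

                                       ┠────────
                                       ┃┌────┬──
                                       ┃│  1 │  
                                       ┃├────┼──
                  ┏━━━━━━━━━━━━━━━━━━━━┃│  6 │ 1
                  ┃ FormWidget         ┃├────┼──
                  ┠────────────────────┃│  7 │ 1
                  ┃> Public:     [ ]   ┃├────┼──
                  ┃  Name:       [     ┃│  5 │ 1
                  ┃  Address:    [     ┃└────┴──
                  ┃  Admin:      [x]   ┃Moves: 0
                  ┃  Theme:      ( ) Li┗━━━━━━━━
                  ┃  Language:   (●) English┃ng 
                  ┃  Email:      [Carol    ]┃e  
                  ┃  Notes:      [         ]┃ng 
                  ┃                         ┃ng 
                  ┗━━━━━━━━━━━━━━━━━━━━━━━━━┛e  
                                       ┃Inactive
                                       ┃Active  


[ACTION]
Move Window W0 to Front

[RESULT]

                                       ┠────────
                                       ┃┌────┬──
                                       ┃│  1 │  
                                       ┏━━━━━━━━
                  ┏━━━━━━━━━━━━━━━━━━━━┃ DataTab
                  ┃ FormWidget         ┠────────
                  ┠────────────────────┃Status  
                  ┃> Public:     [ ]   ┃────────
                  ┃  Name:       [     ┃Active  
                  ┃  Address:    [     ┃Active  
                  ┃  Admin:      [x]   ┃Active  
                  ┃  Theme:      ( ) Li┃Pending 
                  ┃  Language:   (●) En┃Pending 
                  ┃  Email:      [Carol┃Active  
                  ┃  Notes:      [     ┃Pending 
                  ┃                    ┃Pending 
                  ┗━━━━━━━━━━━━━━━━━━━━┃Active  
                                       ┃Inactive
                                       ┃Active  


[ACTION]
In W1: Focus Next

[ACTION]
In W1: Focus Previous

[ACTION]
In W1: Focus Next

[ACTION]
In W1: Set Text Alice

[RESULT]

                                       ┠────────
                                       ┃┌────┬──
                                       ┃│  1 │  
                                       ┏━━━━━━━━
                  ┏━━━━━━━━━━━━━━━━━━━━┃ DataTab
                  ┃ FormWidget         ┠────────
                  ┠────────────────────┃Status  
                  ┃  Public:     [ ]   ┃────────
                  ┃> Name:       [Alice┃Active  
                  ┃  Address:    [     ┃Active  
                  ┃  Admin:      [x]   ┃Active  
                  ┃  Theme:      ( ) Li┃Pending 
                  ┃  Language:   (●) En┃Pending 
                  ┃  Email:      [Carol┃Active  
                  ┃  Notes:      [     ┃Pending 
                  ┃                    ┃Pending 
                  ┗━━━━━━━━━━━━━━━━━━━━┃Active  
                                       ┃Inactive
                                       ┃Active  
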